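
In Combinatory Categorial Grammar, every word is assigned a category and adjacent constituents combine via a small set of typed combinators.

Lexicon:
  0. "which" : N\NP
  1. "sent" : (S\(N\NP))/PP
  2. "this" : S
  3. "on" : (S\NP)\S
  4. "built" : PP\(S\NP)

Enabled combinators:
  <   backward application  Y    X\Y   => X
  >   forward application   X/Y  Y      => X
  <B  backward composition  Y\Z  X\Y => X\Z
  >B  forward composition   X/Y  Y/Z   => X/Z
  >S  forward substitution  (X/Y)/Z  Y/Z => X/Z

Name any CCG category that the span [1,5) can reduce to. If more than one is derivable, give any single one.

[0,5] S   <
  [0,1] "which" : N\NP
  [1,5] S\(N\NP)   >
    [1,2] "sent" : (S\(N\NP))/PP
    [2,5] PP   <
      [2,4] S\NP   <
        [2,3] "this" : S
        [3,4] "on" : (S\NP)\S
      [4,5] "built" : PP\(S\NP)

S\(N\NP)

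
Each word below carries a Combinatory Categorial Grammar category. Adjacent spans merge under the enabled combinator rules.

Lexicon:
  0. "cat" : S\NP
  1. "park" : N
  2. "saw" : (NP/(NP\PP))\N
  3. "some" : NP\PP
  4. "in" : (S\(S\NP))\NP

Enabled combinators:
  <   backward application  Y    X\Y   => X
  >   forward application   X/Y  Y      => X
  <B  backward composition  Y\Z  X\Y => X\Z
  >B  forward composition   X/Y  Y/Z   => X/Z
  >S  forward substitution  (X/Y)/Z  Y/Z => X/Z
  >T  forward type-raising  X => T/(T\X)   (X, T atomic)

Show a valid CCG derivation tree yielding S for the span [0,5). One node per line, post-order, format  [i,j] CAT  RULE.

[0,5] S   <
  [0,1] "cat" : S\NP
  [1,5] S\(S\NP)   <
    [1,4] NP   >
      [1,3] NP/(NP\PP)   <
        [1,2] "park" : N
        [2,3] "saw" : (NP/(NP\PP))\N
      [3,4] "some" : NP\PP
    [4,5] "in" : (S\(S\NP))\NP

[0,1] S\NP  lex  "cat"
[1,2] N  lex  "park"
[2,3] (NP/(NP\PP))\N  lex  "saw"
[1,3] NP/(NP\PP)  <  k=2
[3,4] NP\PP  lex  "some"
[1,4] NP  >  k=3
[4,5] (S\(S\NP))\NP  lex  "in"
[1,5] S\(S\NP)  <  k=4
[0,5] S  <  k=1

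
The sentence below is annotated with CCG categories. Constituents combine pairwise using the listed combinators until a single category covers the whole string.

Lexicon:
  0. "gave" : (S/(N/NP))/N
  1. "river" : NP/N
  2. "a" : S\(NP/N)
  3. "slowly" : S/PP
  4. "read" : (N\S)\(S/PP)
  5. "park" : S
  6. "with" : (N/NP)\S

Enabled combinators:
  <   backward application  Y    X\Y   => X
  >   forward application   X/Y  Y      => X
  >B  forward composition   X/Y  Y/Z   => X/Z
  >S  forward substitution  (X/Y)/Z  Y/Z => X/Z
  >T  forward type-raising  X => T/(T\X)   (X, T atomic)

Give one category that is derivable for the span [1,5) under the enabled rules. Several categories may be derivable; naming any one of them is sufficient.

N

[0,7] S   >
  [0,5] S/(N/NP)   >
    [0,1] "gave" : (S/(N/NP))/N
    [1,5] N   <
      [1,3] S   <
        [1,2] "river" : NP/N
        [2,3] "a" : S\(NP/N)
      [3,5] N\S   <
        [3,4] "slowly" : S/PP
        [4,5] "read" : (N\S)\(S/PP)
  [5,7] N/NP   <
    [5,6] "park" : S
    [6,7] "with" : (N/NP)\S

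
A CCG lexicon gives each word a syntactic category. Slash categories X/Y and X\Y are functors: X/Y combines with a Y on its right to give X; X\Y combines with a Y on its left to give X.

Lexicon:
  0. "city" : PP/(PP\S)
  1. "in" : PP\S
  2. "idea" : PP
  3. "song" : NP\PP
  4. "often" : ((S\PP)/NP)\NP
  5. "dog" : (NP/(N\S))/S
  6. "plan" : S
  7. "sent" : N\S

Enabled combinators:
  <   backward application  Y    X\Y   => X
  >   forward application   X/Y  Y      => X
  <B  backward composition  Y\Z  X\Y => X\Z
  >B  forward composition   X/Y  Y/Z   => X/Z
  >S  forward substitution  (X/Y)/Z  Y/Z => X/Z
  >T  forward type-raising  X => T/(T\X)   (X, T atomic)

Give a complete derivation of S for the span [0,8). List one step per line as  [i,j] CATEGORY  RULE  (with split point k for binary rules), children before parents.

[0,1] PP/(PP\S)  lex  "city"
[1,2] PP\S  lex  "in"
[0,2] PP  >  k=1
[2,3] PP  lex  "idea"
[2,3] NP/(NP\PP)  >T
[3,4] NP\PP  lex  "song"
[2,4] NP  >  k=3
[4,5] ((S\PP)/NP)\NP  lex  "often"
[2,5] (S\PP)/NP  <  k=4
[5,6] (NP/(N\S))/S  lex  "dog"
[6,7] S  lex  "plan"
[5,7] NP/(N\S)  >  k=6
[7,8] N\S  lex  "sent"
[5,8] NP  >  k=7
[2,8] S\PP  >  k=5
[0,8] S  <  k=2

[0,8] S   <
  [0,2] PP   >
    [0,1] "city" : PP/(PP\S)
    [1,2] "in" : PP\S
  [2,8] S\PP   >
    [2,5] (S\PP)/NP   <
      [2,4] NP   >
        [2,3] NP/(NP\PP)   >T
          [2,3] "idea" : PP
        [3,4] "song" : NP\PP
      [4,5] "often" : ((S\PP)/NP)\NP
    [5,8] NP   >
      [5,7] NP/(N\S)   >
        [5,6] "dog" : (NP/(N\S))/S
        [6,7] "plan" : S
      [7,8] "sent" : N\S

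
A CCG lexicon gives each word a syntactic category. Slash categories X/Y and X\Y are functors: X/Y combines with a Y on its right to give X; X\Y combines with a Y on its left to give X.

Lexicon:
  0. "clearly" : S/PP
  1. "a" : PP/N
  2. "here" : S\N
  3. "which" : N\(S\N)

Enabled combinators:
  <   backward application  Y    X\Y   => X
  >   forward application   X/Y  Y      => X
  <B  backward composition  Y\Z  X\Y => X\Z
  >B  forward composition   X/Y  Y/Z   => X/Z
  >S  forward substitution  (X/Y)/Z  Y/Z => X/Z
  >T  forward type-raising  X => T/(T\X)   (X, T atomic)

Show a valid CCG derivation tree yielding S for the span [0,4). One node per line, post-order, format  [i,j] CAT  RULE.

[0,1] S/PP  lex  "clearly"
[1,2] PP/N  lex  "a"
[2,3] S\N  lex  "here"
[3,4] N\(S\N)  lex  "which"
[2,4] N  <  k=3
[1,4] PP  >  k=2
[0,4] S  >  k=1

[0,4] S   >
  [0,1] "clearly" : S/PP
  [1,4] PP   >
    [1,2] "a" : PP/N
    [2,4] N   <
      [2,3] "here" : S\N
      [3,4] "which" : N\(S\N)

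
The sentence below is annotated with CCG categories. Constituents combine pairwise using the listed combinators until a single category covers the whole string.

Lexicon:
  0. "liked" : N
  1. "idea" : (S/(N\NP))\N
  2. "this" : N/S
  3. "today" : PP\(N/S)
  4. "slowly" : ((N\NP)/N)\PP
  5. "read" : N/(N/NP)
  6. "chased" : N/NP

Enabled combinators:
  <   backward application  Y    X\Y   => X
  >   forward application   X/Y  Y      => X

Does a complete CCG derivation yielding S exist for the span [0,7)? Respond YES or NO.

[0,7] S   >
  [0,2] S/(N\NP)   <
    [0,1] "liked" : N
    [1,2] "idea" : (S/(N\NP))\N
  [2,7] N\NP   >
    [2,5] (N\NP)/N   <
      [2,4] PP   <
        [2,3] "this" : N/S
        [3,4] "today" : PP\(N/S)
      [4,5] "slowly" : ((N\NP)/N)\PP
    [5,7] N   >
      [5,6] "read" : N/(N/NP)
      [6,7] "chased" : N/NP

YES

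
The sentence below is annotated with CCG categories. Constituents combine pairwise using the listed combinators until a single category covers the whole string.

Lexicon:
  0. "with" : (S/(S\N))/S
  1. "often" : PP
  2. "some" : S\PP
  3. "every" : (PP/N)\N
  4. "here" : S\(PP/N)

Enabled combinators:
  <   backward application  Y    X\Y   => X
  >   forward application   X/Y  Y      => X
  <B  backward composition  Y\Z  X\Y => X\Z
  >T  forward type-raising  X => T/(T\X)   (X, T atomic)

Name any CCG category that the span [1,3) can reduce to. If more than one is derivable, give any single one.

[0,5] S   >
  [0,3] S/(S\N)   >
    [0,1] "with" : (S/(S\N))/S
    [1,3] S   <
      [1,2] "often" : PP
      [2,3] "some" : S\PP
  [3,5] S\N   <B
    [3,4] "every" : (PP/N)\N
    [4,5] "here" : S\(PP/N)

S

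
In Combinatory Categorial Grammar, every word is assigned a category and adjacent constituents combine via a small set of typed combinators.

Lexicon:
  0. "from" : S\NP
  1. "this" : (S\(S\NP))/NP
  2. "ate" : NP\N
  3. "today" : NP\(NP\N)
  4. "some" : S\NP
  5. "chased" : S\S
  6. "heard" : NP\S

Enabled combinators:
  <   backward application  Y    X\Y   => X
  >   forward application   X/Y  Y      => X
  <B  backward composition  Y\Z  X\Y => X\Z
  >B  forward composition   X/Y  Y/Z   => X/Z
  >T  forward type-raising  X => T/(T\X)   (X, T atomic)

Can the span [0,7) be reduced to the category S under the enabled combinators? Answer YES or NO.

[0,7] S   <
  [0,1] "from" : S\NP
  [1,7] S\(S\NP)   >
    [1,2] "this" : (S\(S\NP))/NP
    [2,7] NP   <
      [2,6] S   <
        [2,4] NP   <
          [2,3] "ate" : NP\N
          [3,4] "today" : NP\(NP\N)
        [4,6] S\NP   <B
          [4,5] "some" : S\NP
          [5,6] "chased" : S\S
      [6,7] "heard" : NP\S

YES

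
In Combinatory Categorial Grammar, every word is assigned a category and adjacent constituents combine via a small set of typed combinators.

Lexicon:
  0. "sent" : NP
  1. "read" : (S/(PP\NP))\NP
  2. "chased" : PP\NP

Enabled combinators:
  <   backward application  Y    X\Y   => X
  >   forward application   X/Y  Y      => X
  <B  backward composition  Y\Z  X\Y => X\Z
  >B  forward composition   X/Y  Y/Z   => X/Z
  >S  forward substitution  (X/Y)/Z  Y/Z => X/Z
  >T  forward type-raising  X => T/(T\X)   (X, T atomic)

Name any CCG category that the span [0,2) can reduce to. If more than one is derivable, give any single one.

S/(PP\NP)

[0,3] S   >
  [0,2] S/(PP\NP)   <
    [0,1] "sent" : NP
    [1,2] "read" : (S/(PP\NP))\NP
  [2,3] "chased" : PP\NP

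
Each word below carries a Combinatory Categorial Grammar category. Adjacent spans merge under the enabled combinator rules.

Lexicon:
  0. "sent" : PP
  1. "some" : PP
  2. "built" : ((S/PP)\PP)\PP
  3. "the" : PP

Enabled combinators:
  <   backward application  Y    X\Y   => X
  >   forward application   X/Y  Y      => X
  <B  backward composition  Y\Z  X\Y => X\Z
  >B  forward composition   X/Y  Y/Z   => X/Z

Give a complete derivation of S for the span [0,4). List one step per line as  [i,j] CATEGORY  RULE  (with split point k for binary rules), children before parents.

[0,1] PP  lex  "sent"
[1,2] PP  lex  "some"
[2,3] ((S/PP)\PP)\PP  lex  "built"
[1,3] (S/PP)\PP  <  k=2
[0,3] S/PP  <  k=1
[3,4] PP  lex  "the"
[0,4] S  >  k=3

[0,4] S   >
  [0,3] S/PP   <
    [0,1] "sent" : PP
    [1,3] (S/PP)\PP   <
      [1,2] "some" : PP
      [2,3] "built" : ((S/PP)\PP)\PP
  [3,4] "the" : PP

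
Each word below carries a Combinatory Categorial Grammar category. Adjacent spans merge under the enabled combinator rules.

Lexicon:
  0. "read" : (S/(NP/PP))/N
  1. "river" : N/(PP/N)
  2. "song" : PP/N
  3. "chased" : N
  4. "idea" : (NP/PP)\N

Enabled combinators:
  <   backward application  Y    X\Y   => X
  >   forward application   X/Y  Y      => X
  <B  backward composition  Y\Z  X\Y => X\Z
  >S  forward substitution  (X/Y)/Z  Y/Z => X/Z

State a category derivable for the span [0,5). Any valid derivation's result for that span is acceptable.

S

[0,5] S   >
  [0,3] S/(NP/PP)   >
    [0,1] "read" : (S/(NP/PP))/N
    [1,3] N   >
      [1,2] "river" : N/(PP/N)
      [2,3] "song" : PP/N
  [3,5] NP/PP   <
    [3,4] "chased" : N
    [4,5] "idea" : (NP/PP)\N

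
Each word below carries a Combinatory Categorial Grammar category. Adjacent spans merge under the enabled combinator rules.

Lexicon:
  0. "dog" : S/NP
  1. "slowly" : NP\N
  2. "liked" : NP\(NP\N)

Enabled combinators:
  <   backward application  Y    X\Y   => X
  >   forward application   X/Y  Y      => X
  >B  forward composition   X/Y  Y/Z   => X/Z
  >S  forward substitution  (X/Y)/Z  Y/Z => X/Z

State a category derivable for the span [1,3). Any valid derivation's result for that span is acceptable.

[0,3] S   >
  [0,1] "dog" : S/NP
  [1,3] NP   <
    [1,2] "slowly" : NP\N
    [2,3] "liked" : NP\(NP\N)

NP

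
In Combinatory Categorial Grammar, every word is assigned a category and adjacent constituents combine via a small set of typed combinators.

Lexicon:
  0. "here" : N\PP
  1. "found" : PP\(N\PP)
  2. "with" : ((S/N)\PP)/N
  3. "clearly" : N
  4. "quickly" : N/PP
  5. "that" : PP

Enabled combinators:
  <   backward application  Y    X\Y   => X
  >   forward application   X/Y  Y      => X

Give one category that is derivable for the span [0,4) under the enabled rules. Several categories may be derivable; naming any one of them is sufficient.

S/N

[0,6] S   >
  [0,4] S/N   <
    [0,2] PP   <
      [0,1] "here" : N\PP
      [1,2] "found" : PP\(N\PP)
    [2,4] (S/N)\PP   >
      [2,3] "with" : ((S/N)\PP)/N
      [3,4] "clearly" : N
  [4,6] N   >
    [4,5] "quickly" : N/PP
    [5,6] "that" : PP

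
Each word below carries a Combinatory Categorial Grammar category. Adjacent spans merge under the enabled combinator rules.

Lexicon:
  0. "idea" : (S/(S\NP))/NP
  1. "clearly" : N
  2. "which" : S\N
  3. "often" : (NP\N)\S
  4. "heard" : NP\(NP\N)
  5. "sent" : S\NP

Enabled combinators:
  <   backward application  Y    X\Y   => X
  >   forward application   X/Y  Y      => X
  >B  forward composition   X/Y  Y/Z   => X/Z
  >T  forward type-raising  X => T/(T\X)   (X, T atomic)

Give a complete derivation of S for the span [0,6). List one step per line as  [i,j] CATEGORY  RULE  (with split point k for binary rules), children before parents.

[0,1] (S/(S\NP))/NP  lex  "idea"
[1,2] N  lex  "clearly"
[1,2] S/(S\N)  >T
[2,3] S\N  lex  "which"
[1,3] S  >  k=2
[3,4] (NP\N)\S  lex  "often"
[1,4] NP\N  <  k=3
[4,5] NP\(NP\N)  lex  "heard"
[1,5] NP  <  k=4
[0,5] S/(S\NP)  >  k=1
[5,6] S\NP  lex  "sent"
[0,6] S  >  k=5

[0,6] S   >
  [0,5] S/(S\NP)   >
    [0,1] "idea" : (S/(S\NP))/NP
    [1,5] NP   <
      [1,4] NP\N   <
        [1,3] S   >
          [1,2] S/(S\N)   >T
            [1,2] "clearly" : N
          [2,3] "which" : S\N
        [3,4] "often" : (NP\N)\S
      [4,5] "heard" : NP\(NP\N)
  [5,6] "sent" : S\NP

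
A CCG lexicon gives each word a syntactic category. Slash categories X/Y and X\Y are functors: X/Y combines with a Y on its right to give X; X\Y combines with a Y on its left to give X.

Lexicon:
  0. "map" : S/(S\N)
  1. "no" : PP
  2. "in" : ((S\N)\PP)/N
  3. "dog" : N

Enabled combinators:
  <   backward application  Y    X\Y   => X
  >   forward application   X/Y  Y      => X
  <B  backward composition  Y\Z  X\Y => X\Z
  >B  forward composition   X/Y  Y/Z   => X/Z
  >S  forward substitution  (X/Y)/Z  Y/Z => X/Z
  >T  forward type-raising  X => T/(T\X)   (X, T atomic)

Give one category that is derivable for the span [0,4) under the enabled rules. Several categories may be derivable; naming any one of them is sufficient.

[0,4] S   >
  [0,1] "map" : S/(S\N)
  [1,4] S\N   <
    [1,2] "no" : PP
    [2,4] (S\N)\PP   >
      [2,3] "in" : ((S\N)\PP)/N
      [3,4] "dog" : N

S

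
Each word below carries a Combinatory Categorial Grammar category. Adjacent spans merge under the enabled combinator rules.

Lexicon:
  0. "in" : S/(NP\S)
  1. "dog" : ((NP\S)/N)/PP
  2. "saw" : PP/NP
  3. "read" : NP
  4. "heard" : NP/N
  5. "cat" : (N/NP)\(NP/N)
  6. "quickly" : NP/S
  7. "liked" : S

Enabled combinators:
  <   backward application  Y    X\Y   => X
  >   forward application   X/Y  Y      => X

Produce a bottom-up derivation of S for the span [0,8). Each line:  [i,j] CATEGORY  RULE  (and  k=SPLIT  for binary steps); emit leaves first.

[0,1] S/(NP\S)  lex  "in"
[1,2] ((NP\S)/N)/PP  lex  "dog"
[2,3] PP/NP  lex  "saw"
[3,4] NP  lex  "read"
[2,4] PP  >  k=3
[1,4] (NP\S)/N  >  k=2
[4,5] NP/N  lex  "heard"
[5,6] (N/NP)\(NP/N)  lex  "cat"
[4,6] N/NP  <  k=5
[6,7] NP/S  lex  "quickly"
[7,8] S  lex  "liked"
[6,8] NP  >  k=7
[4,8] N  >  k=6
[1,8] NP\S  >  k=4
[0,8] S  >  k=1

[0,8] S   >
  [0,1] "in" : S/(NP\S)
  [1,8] NP\S   >
    [1,4] (NP\S)/N   >
      [1,2] "dog" : ((NP\S)/N)/PP
      [2,4] PP   >
        [2,3] "saw" : PP/NP
        [3,4] "read" : NP
    [4,8] N   >
      [4,6] N/NP   <
        [4,5] "heard" : NP/N
        [5,6] "cat" : (N/NP)\(NP/N)
      [6,8] NP   >
        [6,7] "quickly" : NP/S
        [7,8] "liked" : S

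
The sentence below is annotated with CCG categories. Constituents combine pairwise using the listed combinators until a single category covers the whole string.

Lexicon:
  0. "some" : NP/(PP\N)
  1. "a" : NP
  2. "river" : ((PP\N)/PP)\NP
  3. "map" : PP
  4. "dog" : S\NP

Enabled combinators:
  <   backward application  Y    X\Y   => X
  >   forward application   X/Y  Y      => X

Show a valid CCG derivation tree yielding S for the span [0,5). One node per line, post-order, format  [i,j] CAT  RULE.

[0,1] NP/(PP\N)  lex  "some"
[1,2] NP  lex  "a"
[2,3] ((PP\N)/PP)\NP  lex  "river"
[1,3] (PP\N)/PP  <  k=2
[3,4] PP  lex  "map"
[1,4] PP\N  >  k=3
[0,4] NP  >  k=1
[4,5] S\NP  lex  "dog"
[0,5] S  <  k=4

[0,5] S   <
  [0,4] NP   >
    [0,1] "some" : NP/(PP\N)
    [1,4] PP\N   >
      [1,3] (PP\N)/PP   <
        [1,2] "a" : NP
        [2,3] "river" : ((PP\N)/PP)\NP
      [3,4] "map" : PP
  [4,5] "dog" : S\NP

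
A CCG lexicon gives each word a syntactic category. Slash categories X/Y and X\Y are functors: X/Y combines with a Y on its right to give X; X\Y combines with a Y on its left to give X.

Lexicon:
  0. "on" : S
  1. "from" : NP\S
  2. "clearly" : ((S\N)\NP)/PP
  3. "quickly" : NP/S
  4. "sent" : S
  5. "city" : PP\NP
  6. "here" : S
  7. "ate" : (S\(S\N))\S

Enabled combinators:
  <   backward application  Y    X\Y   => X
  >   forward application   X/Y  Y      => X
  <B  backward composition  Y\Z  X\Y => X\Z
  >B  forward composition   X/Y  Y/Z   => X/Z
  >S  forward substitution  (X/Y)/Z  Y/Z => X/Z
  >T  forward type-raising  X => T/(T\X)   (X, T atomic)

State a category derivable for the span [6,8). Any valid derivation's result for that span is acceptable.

[0,8] S   <
  [0,6] S\N   <
    [0,2] NP   >
      [0,1] NP/(NP\S)   >T
        [0,1] "on" : S
      [1,2] "from" : NP\S
    [2,6] (S\N)\NP   >
      [2,3] "clearly" : ((S\N)\NP)/PP
      [3,6] PP   <
        [3,5] NP   >
          [3,4] "quickly" : NP/S
          [4,5] "sent" : S
        [5,6] "city" : PP\NP
  [6,8] S\(S\N)   <
    [6,7] "here" : S
    [7,8] "ate" : (S\(S\N))\S

S\(S\N)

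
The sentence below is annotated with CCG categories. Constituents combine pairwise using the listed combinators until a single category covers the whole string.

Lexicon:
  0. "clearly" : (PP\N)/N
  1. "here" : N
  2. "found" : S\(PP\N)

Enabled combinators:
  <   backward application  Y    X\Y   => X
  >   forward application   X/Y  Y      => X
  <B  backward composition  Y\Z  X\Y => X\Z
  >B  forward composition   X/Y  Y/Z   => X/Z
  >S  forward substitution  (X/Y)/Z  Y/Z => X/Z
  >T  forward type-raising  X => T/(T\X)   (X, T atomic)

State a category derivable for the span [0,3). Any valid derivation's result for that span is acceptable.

[0,3] S   <
  [0,2] PP\N   >
    [0,1] "clearly" : (PP\N)/N
    [1,2] "here" : N
  [2,3] "found" : S\(PP\N)

S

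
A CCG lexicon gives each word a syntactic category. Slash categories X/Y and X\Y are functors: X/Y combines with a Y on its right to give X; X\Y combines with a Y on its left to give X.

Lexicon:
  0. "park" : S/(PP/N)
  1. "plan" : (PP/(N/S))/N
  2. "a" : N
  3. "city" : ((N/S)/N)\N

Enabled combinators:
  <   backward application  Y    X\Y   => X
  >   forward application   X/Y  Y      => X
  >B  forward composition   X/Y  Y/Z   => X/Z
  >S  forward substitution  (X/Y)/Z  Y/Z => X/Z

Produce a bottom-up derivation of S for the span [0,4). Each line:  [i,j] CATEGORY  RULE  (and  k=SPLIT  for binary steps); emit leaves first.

[0,4] S   >
  [0,1] "park" : S/(PP/N)
  [1,4] PP/N   >S
    [1,2] "plan" : (PP/(N/S))/N
    [2,4] (N/S)/N   <
      [2,3] "a" : N
      [3,4] "city" : ((N/S)/N)\N

[0,1] S/(PP/N)  lex  "park"
[1,2] (PP/(N/S))/N  lex  "plan"
[2,3] N  lex  "a"
[3,4] ((N/S)/N)\N  lex  "city"
[2,4] (N/S)/N  <  k=3
[1,4] PP/N  >S  k=2
[0,4] S  >  k=1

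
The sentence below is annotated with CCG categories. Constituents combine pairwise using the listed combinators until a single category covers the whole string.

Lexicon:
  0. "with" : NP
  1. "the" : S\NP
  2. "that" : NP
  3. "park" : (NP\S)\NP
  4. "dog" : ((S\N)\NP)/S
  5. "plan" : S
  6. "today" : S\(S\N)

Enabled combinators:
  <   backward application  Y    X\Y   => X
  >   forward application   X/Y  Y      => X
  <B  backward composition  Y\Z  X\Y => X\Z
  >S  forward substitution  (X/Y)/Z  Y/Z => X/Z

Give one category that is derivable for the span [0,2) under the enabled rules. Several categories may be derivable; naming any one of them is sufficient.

S

[0,7] S   <
  [0,6] S\N   <
    [0,4] NP   <
      [0,2] S   <
        [0,1] "with" : NP
        [1,2] "the" : S\NP
      [2,4] NP\S   <
        [2,3] "that" : NP
        [3,4] "park" : (NP\S)\NP
    [4,6] (S\N)\NP   >
      [4,5] "dog" : ((S\N)\NP)/S
      [5,6] "plan" : S
  [6,7] "today" : S\(S\N)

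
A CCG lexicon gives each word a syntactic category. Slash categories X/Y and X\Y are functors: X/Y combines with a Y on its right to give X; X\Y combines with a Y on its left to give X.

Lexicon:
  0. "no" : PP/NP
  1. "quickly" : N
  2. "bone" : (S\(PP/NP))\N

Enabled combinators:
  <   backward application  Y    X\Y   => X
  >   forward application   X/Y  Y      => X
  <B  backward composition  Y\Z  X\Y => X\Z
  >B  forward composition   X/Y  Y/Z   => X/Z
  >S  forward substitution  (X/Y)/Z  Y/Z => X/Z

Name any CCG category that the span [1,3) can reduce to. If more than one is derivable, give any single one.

S\(PP/NP)

[0,3] S   <
  [0,1] "no" : PP/NP
  [1,3] S\(PP/NP)   <
    [1,2] "quickly" : N
    [2,3] "bone" : (S\(PP/NP))\N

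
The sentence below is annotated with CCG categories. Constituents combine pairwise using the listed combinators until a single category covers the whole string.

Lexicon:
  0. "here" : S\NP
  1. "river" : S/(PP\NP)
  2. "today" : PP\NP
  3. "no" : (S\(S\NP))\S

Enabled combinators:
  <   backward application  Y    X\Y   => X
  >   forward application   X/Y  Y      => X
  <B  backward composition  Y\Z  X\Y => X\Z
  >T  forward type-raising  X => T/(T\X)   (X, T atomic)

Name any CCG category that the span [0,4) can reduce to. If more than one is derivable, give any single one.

S

[0,4] S   <
  [0,1] "here" : S\NP
  [1,4] S\(S\NP)   <
    [1,3] S   >
      [1,2] "river" : S/(PP\NP)
      [2,3] "today" : PP\NP
    [3,4] "no" : (S\(S\NP))\S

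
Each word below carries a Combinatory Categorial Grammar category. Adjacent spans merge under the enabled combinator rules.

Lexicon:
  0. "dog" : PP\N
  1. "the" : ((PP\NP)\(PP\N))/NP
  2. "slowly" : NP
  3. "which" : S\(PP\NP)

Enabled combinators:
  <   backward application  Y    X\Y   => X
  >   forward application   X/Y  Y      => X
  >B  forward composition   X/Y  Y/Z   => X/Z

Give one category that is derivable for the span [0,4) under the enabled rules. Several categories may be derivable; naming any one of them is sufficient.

[0,4] S   <
  [0,3] PP\NP   <
    [0,1] "dog" : PP\N
    [1,3] (PP\NP)\(PP\N)   >
      [1,2] "the" : ((PP\NP)\(PP\N))/NP
      [2,3] "slowly" : NP
  [3,4] "which" : S\(PP\NP)

S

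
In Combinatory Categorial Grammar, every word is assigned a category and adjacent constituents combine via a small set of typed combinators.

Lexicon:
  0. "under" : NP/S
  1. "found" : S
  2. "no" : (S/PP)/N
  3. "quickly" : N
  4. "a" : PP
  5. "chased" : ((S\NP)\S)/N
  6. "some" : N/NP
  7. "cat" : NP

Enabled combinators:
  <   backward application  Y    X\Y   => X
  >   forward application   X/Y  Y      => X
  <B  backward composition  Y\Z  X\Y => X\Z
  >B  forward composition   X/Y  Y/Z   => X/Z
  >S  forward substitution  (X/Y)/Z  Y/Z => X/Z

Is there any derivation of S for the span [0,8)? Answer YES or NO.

YES

[0,8] S   <
  [0,2] NP   >
    [0,1] "under" : NP/S
    [1,2] "found" : S
  [2,8] S\NP   <
    [2,5] S   >
      [2,4] S/PP   >
        [2,3] "no" : (S/PP)/N
        [3,4] "quickly" : N
      [4,5] "a" : PP
    [5,8] (S\NP)\S   >
      [5,6] "chased" : ((S\NP)\S)/N
      [6,8] N   >
        [6,7] "some" : N/NP
        [7,8] "cat" : NP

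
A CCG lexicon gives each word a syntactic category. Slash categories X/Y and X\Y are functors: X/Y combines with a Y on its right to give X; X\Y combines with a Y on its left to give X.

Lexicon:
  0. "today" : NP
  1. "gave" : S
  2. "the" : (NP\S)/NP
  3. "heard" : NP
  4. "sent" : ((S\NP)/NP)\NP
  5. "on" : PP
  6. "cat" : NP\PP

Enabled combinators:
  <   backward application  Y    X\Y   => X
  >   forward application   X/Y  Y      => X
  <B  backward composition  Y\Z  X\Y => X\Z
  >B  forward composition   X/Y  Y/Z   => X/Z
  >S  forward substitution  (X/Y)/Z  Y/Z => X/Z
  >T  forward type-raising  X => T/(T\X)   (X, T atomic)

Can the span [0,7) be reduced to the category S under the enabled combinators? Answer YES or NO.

YES

[0,7] S   <
  [0,1] "today" : NP
  [1,7] S\NP   >
    [1,5] (S\NP)/NP   <
      [1,4] NP   <
        [1,2] "gave" : S
        [2,4] NP\S   >
          [2,3] "the" : (NP\S)/NP
          [3,4] "heard" : NP
      [4,5] "sent" : ((S\NP)/NP)\NP
    [5,7] NP   >
      [5,6] NP/(NP\PP)   >T
        [5,6] "on" : PP
      [6,7] "cat" : NP\PP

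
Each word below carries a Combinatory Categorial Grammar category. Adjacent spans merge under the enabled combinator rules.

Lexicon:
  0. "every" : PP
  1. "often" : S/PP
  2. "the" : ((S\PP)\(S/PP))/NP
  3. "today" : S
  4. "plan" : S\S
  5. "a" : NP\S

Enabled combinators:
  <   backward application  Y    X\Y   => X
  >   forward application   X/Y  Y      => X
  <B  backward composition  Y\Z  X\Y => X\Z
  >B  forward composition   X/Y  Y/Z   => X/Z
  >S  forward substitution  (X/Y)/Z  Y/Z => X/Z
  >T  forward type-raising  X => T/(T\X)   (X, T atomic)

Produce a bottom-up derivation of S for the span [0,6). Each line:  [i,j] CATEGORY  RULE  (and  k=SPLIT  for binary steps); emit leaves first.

[0,6] S   >
  [0,1] S/(S\PP)   >T
    [0,1] "every" : PP
  [1,6] S\PP   <
    [1,2] "often" : S/PP
    [2,6] (S\PP)\(S/PP)   >
      [2,3] "the" : ((S\PP)\(S/PP))/NP
      [3,6] NP   <
        [3,4] "today" : S
        [4,6] NP\S   <B
          [4,5] "plan" : S\S
          [5,6] "a" : NP\S

[0,1] PP  lex  "every"
[0,1] S/(S\PP)  >T
[1,2] S/PP  lex  "often"
[2,3] ((S\PP)\(S/PP))/NP  lex  "the"
[3,4] S  lex  "today"
[4,5] S\S  lex  "plan"
[5,6] NP\S  lex  "a"
[4,6] NP\S  <B  k=5
[3,6] NP  <  k=4
[2,6] (S\PP)\(S/PP)  >  k=3
[1,6] S\PP  <  k=2
[0,6] S  >  k=1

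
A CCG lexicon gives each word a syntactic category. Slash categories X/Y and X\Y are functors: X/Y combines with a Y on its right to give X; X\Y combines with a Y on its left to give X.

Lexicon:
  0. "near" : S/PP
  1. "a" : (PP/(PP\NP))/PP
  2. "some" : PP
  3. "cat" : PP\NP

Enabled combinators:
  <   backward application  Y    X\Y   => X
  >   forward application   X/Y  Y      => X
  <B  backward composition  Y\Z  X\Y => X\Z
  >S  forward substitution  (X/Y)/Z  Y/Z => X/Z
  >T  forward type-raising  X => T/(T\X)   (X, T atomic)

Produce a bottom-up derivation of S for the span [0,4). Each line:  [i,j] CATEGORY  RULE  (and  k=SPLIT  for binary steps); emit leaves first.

[0,1] S/PP  lex  "near"
[1,2] (PP/(PP\NP))/PP  lex  "a"
[2,3] PP  lex  "some"
[1,3] PP/(PP\NP)  >  k=2
[3,4] PP\NP  lex  "cat"
[1,4] PP  >  k=3
[0,4] S  >  k=1

[0,4] S   >
  [0,1] "near" : S/PP
  [1,4] PP   >
    [1,3] PP/(PP\NP)   >
      [1,2] "a" : (PP/(PP\NP))/PP
      [2,3] "some" : PP
    [3,4] "cat" : PP\NP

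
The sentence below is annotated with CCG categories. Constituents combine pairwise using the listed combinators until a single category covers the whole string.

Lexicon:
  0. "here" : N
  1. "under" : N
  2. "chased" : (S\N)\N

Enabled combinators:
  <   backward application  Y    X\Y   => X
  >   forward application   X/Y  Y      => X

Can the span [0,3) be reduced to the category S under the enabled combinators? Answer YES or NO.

YES

[0,3] S   <
  [0,1] "here" : N
  [1,3] S\N   <
    [1,2] "under" : N
    [2,3] "chased" : (S\N)\N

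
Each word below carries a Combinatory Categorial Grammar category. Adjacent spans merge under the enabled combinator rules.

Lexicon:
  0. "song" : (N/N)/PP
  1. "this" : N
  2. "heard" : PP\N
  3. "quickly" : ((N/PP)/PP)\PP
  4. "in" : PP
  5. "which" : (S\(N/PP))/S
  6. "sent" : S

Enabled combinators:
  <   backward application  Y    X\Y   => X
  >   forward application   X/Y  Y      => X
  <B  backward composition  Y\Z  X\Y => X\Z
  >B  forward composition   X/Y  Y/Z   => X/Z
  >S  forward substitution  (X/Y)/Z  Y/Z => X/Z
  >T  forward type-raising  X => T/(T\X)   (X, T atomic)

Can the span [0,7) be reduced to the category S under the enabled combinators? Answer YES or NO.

[0,7] S   <
  [0,5] N/PP   >S
    [0,1] "song" : (N/N)/PP
    [1,5] N/PP   >
      [1,4] (N/PP)/PP   <
        [1,3] PP   <
          [1,2] "this" : N
          [2,3] "heard" : PP\N
        [3,4] "quickly" : ((N/PP)/PP)\PP
      [4,5] "in" : PP
  [5,7] S\(N/PP)   >
    [5,6] "which" : (S\(N/PP))/S
    [6,7] "sent" : S

YES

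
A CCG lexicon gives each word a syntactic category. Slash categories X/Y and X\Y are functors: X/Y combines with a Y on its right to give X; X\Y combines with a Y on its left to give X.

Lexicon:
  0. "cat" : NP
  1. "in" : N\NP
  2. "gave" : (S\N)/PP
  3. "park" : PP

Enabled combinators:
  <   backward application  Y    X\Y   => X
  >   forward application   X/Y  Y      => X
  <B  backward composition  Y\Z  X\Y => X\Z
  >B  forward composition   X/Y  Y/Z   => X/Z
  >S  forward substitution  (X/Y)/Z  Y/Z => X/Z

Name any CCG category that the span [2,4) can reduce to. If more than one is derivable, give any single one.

[0,4] S   <
  [0,2] N   <
    [0,1] "cat" : NP
    [1,2] "in" : N\NP
  [2,4] S\N   >
    [2,3] "gave" : (S\N)/PP
    [3,4] "park" : PP

S\N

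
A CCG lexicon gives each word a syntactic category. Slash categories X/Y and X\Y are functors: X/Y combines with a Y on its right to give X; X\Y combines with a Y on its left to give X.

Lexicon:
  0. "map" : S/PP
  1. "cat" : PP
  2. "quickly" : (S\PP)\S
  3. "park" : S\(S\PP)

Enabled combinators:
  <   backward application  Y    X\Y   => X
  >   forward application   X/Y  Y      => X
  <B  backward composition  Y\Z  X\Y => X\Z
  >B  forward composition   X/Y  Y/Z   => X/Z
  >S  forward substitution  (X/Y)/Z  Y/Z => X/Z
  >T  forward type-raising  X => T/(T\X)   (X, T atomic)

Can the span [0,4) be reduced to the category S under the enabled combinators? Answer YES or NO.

YES

[0,4] S   <
  [0,3] S\PP   <
    [0,2] S   >
      [0,1] "map" : S/PP
      [1,2] "cat" : PP
    [2,3] "quickly" : (S\PP)\S
  [3,4] "park" : S\(S\PP)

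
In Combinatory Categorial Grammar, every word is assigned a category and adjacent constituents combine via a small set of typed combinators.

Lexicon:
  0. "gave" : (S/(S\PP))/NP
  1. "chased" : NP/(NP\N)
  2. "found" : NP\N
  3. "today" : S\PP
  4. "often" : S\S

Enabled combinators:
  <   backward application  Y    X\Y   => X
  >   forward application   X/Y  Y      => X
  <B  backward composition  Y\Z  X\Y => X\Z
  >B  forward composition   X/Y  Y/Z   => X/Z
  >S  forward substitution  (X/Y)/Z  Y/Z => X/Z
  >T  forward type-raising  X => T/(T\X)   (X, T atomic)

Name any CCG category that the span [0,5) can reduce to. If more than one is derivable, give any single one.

[0,5] S   >
  [0,3] S/(S\PP)   >
    [0,1] "gave" : (S/(S\PP))/NP
    [1,3] NP   >
      [1,2] "chased" : NP/(NP\N)
      [2,3] "found" : NP\N
  [3,5] S\PP   <B
    [3,4] "today" : S\PP
    [4,5] "often" : S\S

S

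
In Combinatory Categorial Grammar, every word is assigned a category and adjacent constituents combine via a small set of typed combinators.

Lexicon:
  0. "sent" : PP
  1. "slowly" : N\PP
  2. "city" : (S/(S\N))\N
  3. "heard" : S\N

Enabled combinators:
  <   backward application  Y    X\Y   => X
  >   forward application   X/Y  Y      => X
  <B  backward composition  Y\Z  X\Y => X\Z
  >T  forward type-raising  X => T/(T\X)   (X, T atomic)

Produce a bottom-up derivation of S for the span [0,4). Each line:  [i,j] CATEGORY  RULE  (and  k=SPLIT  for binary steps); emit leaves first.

[0,4] S   >
  [0,3] S/(S\N)   <
    [0,2] N   >
      [0,1] N/(N\PP)   >T
        [0,1] "sent" : PP
      [1,2] "slowly" : N\PP
    [2,3] "city" : (S/(S\N))\N
  [3,4] "heard" : S\N

[0,1] PP  lex  "sent"
[0,1] N/(N\PP)  >T
[1,2] N\PP  lex  "slowly"
[0,2] N  >  k=1
[2,3] (S/(S\N))\N  lex  "city"
[0,3] S/(S\N)  <  k=2
[3,4] S\N  lex  "heard"
[0,4] S  >  k=3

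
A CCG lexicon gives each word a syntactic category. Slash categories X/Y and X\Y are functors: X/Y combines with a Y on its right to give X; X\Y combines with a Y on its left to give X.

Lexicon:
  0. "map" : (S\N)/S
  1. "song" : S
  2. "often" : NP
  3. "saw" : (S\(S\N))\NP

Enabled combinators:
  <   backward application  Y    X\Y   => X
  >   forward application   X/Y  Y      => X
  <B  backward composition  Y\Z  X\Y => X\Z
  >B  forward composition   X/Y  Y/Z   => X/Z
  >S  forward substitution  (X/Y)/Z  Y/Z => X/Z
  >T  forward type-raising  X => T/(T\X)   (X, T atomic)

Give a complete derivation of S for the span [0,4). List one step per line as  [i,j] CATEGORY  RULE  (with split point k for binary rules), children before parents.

[0,4] S   <
  [0,2] S\N   >
    [0,1] "map" : (S\N)/S
    [1,2] "song" : S
  [2,4] S\(S\N)   <
    [2,3] "often" : NP
    [3,4] "saw" : (S\(S\N))\NP

[0,1] (S\N)/S  lex  "map"
[1,2] S  lex  "song"
[0,2] S\N  >  k=1
[2,3] NP  lex  "often"
[3,4] (S\(S\N))\NP  lex  "saw"
[2,4] S\(S\N)  <  k=3
[0,4] S  <  k=2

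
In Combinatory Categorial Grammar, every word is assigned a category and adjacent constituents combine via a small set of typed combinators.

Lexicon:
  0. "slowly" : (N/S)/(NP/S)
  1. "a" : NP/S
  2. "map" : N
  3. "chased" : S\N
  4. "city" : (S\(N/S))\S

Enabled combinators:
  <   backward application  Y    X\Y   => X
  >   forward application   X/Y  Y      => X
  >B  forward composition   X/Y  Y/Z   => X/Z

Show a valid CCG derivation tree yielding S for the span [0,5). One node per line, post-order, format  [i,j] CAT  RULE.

[0,5] S   <
  [0,2] N/S   >
    [0,1] "slowly" : (N/S)/(NP/S)
    [1,2] "a" : NP/S
  [2,5] S\(N/S)   <
    [2,4] S   <
      [2,3] "map" : N
      [3,4] "chased" : S\N
    [4,5] "city" : (S\(N/S))\S

[0,1] (N/S)/(NP/S)  lex  "slowly"
[1,2] NP/S  lex  "a"
[0,2] N/S  >  k=1
[2,3] N  lex  "map"
[3,4] S\N  lex  "chased"
[2,4] S  <  k=3
[4,5] (S\(N/S))\S  lex  "city"
[2,5] S\(N/S)  <  k=4
[0,5] S  <  k=2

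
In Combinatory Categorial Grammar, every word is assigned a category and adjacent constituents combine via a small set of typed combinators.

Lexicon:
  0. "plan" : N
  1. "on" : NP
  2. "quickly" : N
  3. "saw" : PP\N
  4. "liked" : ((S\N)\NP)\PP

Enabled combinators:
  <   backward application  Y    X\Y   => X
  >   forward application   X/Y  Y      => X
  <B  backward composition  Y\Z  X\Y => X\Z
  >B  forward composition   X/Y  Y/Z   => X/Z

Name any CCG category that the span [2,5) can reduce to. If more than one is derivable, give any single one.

[0,5] S   <
  [0,1] "plan" : N
  [1,5] S\N   <
    [1,2] "on" : NP
    [2,5] (S\N)\NP   <
      [2,4] PP   <
        [2,3] "quickly" : N
        [3,4] "saw" : PP\N
      [4,5] "liked" : ((S\N)\NP)\PP

(S\N)\NP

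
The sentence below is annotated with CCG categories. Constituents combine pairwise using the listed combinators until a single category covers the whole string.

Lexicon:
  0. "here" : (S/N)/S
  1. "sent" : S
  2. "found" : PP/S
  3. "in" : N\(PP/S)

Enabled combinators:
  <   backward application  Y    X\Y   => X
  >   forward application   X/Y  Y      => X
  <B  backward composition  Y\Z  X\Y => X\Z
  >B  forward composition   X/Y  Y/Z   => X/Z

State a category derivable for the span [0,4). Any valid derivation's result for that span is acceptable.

S

[0,4] S   >
  [0,2] S/N   >
    [0,1] "here" : (S/N)/S
    [1,2] "sent" : S
  [2,4] N   <
    [2,3] "found" : PP/S
    [3,4] "in" : N\(PP/S)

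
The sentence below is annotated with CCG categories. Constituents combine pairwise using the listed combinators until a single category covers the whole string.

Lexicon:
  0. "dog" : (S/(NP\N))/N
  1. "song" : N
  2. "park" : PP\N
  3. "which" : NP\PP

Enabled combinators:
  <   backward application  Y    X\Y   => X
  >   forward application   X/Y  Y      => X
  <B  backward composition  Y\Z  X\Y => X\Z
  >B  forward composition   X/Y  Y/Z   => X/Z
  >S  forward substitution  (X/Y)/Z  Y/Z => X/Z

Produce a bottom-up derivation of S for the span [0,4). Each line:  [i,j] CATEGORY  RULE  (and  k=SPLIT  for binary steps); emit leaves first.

[0,4] S   >
  [0,2] S/(NP\N)   >
    [0,1] "dog" : (S/(NP\N))/N
    [1,2] "song" : N
  [2,4] NP\N   <B
    [2,3] "park" : PP\N
    [3,4] "which" : NP\PP

[0,1] (S/(NP\N))/N  lex  "dog"
[1,2] N  lex  "song"
[0,2] S/(NP\N)  >  k=1
[2,3] PP\N  lex  "park"
[3,4] NP\PP  lex  "which"
[2,4] NP\N  <B  k=3
[0,4] S  >  k=2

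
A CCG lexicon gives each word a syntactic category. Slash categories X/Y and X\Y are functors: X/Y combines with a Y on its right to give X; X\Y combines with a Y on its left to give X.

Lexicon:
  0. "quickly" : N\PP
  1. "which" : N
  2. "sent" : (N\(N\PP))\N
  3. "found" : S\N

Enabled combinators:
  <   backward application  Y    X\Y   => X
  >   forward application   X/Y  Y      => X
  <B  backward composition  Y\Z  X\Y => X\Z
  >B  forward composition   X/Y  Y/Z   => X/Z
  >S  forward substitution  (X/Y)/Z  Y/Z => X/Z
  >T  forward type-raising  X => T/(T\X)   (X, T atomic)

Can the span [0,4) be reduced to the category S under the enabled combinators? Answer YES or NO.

YES

[0,4] S   <
  [0,3] N   <
    [0,1] "quickly" : N\PP
    [1,3] N\(N\PP)   <
      [1,2] "which" : N
      [2,3] "sent" : (N\(N\PP))\N
  [3,4] "found" : S\N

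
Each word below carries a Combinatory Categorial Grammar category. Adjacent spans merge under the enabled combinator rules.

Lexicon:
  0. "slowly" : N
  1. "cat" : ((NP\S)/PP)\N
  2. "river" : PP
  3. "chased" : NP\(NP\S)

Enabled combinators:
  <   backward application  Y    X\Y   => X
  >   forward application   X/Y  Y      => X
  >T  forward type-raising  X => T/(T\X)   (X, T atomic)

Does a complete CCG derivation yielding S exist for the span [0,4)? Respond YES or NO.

NO

N ((NP\S)/PP)\N PP NP\(NP\S)
CKY chart[0,4] = {N/(N\NP), NP, NP/(NP\NP), PP/(PP\NP), S/(S\NP)}; S ∉ chart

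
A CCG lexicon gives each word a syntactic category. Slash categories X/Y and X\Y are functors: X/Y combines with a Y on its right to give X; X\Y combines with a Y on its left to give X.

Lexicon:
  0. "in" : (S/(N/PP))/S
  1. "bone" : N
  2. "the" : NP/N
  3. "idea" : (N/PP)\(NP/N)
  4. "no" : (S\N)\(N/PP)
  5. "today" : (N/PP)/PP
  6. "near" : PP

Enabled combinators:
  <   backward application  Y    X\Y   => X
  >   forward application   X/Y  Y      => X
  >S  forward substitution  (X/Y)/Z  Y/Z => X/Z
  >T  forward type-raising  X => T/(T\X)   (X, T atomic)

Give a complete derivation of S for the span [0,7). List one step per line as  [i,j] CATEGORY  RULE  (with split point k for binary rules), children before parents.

[0,7] S   >
  [0,5] S/(N/PP)   >
    [0,1] "in" : (S/(N/PP))/S
    [1,5] S   <
      [1,2] "bone" : N
      [2,5] S\N   <
        [2,4] N/PP   <
          [2,3] "the" : NP/N
          [3,4] "idea" : (N/PP)\(NP/N)
        [4,5] "no" : (S\N)\(N/PP)
  [5,7] N/PP   >
    [5,6] "today" : (N/PP)/PP
    [6,7] "near" : PP

[0,1] (S/(N/PP))/S  lex  "in"
[1,2] N  lex  "bone"
[2,3] NP/N  lex  "the"
[3,4] (N/PP)\(NP/N)  lex  "idea"
[2,4] N/PP  <  k=3
[4,5] (S\N)\(N/PP)  lex  "no"
[2,5] S\N  <  k=4
[1,5] S  <  k=2
[0,5] S/(N/PP)  >  k=1
[5,6] (N/PP)/PP  lex  "today"
[6,7] PP  lex  "near"
[5,7] N/PP  >  k=6
[0,7] S  >  k=5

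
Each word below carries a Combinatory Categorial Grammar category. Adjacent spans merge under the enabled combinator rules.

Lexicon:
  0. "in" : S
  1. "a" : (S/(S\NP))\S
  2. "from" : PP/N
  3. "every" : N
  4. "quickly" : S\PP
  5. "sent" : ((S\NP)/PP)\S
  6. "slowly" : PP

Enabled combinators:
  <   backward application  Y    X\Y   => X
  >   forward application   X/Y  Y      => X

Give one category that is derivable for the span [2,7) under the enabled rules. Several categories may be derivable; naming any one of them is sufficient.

S\NP

[0,7] S   >
  [0,2] S/(S\NP)   <
    [0,1] "in" : S
    [1,2] "a" : (S/(S\NP))\S
  [2,7] S\NP   >
    [2,6] (S\NP)/PP   <
      [2,5] S   <
        [2,4] PP   >
          [2,3] "from" : PP/N
          [3,4] "every" : N
        [4,5] "quickly" : S\PP
      [5,6] "sent" : ((S\NP)/PP)\S
    [6,7] "slowly" : PP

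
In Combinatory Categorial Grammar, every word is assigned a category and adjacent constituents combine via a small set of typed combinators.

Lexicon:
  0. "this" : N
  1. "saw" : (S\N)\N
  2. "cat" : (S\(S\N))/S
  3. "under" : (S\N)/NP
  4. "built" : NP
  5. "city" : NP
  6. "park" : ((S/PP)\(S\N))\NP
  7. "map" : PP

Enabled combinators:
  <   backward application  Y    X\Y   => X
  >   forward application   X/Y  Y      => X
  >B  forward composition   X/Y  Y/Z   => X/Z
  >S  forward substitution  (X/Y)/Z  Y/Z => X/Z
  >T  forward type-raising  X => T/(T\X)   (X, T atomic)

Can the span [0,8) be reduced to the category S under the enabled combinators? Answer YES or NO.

[0,8] S   <
  [0,2] S\N   <
    [0,1] "this" : N
    [1,2] "saw" : (S\N)\N
  [2,8] S\(S\N)   >
    [2,3] "cat" : (S\(S\N))/S
    [3,8] S   >
      [3,7] S/PP   <
        [3,5] S\N   >
          [3,4] "under" : (S\N)/NP
          [4,5] "built" : NP
        [5,7] (S/PP)\(S\N)   <
          [5,6] "city" : NP
          [6,7] "park" : ((S/PP)\(S\N))\NP
      [7,8] "map" : PP

YES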